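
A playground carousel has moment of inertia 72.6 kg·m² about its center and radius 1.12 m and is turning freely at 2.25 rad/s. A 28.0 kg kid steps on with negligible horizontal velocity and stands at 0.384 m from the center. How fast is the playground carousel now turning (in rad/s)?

ω_f ≈ 2.13 rad/s

The added mass arrives with no angular momentum about the center, and any external torque about the center is negligible, so the system's angular momentum is conserved.
Added inertia Σmr² = (28.0)(0.384)² = 4.129 kg·m²; I_f = 72.60 + 4.129 = 76.73 kg·m².
ω_f = I_p ω_i / I_f = (72.60)(2.25) / 76.73 = 2.129 rad/s.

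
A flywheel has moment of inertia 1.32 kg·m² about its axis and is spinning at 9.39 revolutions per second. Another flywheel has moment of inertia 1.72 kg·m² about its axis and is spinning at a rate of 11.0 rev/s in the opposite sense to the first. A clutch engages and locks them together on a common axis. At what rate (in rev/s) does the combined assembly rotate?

|ω_f| ≈ 2.15 rev/s

No external torque acts about the common axis, so total angular momentum is conserved.
Taking A's sense as positive: L = (1.320)(9.39) − (1.720)(11.0) = -6.525 kg·m²·rev/s.
Combined I = 1.320 + 1.720 = 3.040 kg·m².
ω_f = L / I = -6.525 / 3.040 = -2.146 rev/s.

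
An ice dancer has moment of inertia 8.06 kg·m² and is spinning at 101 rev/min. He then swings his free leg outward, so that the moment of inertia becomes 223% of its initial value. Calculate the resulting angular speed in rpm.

ω₂ ≈ 45.3 rpm

No external torque acts about the spin axis, so angular momentum is conserved.
I₂ = 2.23 × 8.06 = 17.97 kg·m².
ω₂ = I₁ω₁ / I₂ = (8.060)(101 rpm) / (17.97) = 45.29 rpm.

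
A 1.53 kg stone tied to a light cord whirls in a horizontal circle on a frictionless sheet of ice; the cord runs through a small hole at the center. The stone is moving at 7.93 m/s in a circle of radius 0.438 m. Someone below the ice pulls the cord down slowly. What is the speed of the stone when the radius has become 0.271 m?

v₂ ≈ 12.8 m/s

The only horizontal force on the mass is along the cord (radial), so it exerts no torque about the hole and angular momentum m v r is conserved.
v₂ = v₁ r₁ / r₂ = (7.93)(0.438) / (0.271) = 12.82 m/s.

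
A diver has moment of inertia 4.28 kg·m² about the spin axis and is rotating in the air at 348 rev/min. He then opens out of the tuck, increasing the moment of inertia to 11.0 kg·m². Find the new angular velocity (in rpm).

With no external torque about the axis, L is conserved: I₁ω₁ = I₂ω₂.
ω₂ = I₁ω₁ / I₂ = (4.280)(348 rpm) / (11.00) = 135.4 rpm.

ω₂ ≈ 135 rpm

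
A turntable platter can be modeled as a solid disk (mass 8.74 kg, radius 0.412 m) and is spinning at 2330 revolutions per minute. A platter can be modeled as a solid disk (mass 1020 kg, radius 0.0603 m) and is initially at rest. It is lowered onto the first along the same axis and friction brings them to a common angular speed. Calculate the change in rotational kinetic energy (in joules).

ΔKE ≈ -15800 J

No external torque acts about the common axis, so total angular momentum is conserved.
Moments of inertia: I_A = ½(8.74)(0.412)² = 0.7418 kg·m²; I_B = ½(1020)(0.0603)² = 1.854 kg·m².
Taking A's sense as positive: L = (0.7418)(2330) = 1728 kg·m²·rpm.
Combined I = 0.7418 + 1.854 = 2.596 kg·m².
ω_f = L / I = 1728 / 2.596 = 665.7 rpm.
KE_i = ½ΣIω² = 22080 J; KE_f = ½(2.596)(69.71)² = 6309 J.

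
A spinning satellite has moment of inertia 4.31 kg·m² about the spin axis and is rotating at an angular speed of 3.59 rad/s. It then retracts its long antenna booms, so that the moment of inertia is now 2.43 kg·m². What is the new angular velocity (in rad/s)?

With no external torque about the axis, L is conserved: I₁ω₁ = I₂ω₂.
ω₂ = I₁ω₁ / I₂ = (4.310)(3.59 rad/s) / (2.430) = 6.367 rad/s.

ω₂ ≈ 6.37 rad/s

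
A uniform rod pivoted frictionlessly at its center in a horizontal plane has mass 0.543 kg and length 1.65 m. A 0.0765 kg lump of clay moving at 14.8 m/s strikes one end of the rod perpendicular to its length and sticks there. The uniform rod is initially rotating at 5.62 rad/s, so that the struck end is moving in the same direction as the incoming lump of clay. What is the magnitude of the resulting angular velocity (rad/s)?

|ω_f| ≈ 9.28 rad/s

About the pivot the impulsive forces during the collision are internal, so angular momentum about that axis is conserved.
I_p = (1/12)(0.543)(1.65)² = 0.1232 kg·m². Taking the sense of the lump of clay's angular momentum as positive, L_{lump} = m v R = (0.0765)(14.8)(1.65/2) = 0.9341 kg·m²/s.
L_i = +I_p ω_p + m v R = +(0.1232)(5.62) + 0.9341 = 1.626 kg·m²/s.
After sticking, I_f = I_p + m R² = 0.1232 + (0.0765)(1.65/2)² = 0.1753 kg·m².
ω_f = L_i / I_f = 1.626 / 0.1753 = 9.280 rad/s.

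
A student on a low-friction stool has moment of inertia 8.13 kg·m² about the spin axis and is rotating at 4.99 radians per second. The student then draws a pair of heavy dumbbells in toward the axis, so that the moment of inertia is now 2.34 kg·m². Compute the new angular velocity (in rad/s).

No external torque acts about the spin axis, so angular momentum is conserved.
ω₂ = I₁ω₁ / I₂ = (8.130)(4.99 rad/s) / (2.340) = 17.34 rad/s.

ω₂ ≈ 17.3 rad/s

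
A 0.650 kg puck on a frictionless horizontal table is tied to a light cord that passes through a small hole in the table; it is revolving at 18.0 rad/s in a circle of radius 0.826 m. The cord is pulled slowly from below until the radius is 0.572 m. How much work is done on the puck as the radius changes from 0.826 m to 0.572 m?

The constraining force is radial, so m r² ω about the center is conserved.
ω₂ = ω₁ (r₁/r₂)² = (18.0)(0.826/0.572)² = 37.54 rad/s.
W = ΔKE = ½m(v₂² − v₁²) = 77.97 J.

W ≈ 78.0 J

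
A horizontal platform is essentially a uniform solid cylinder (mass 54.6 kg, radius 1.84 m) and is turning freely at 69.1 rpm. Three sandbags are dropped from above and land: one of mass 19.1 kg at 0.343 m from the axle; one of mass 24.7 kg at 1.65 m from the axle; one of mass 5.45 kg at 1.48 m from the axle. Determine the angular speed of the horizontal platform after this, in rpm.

No external torque acts about the axle; L_before = L_after.
I_p = ½(54.6)(1.84)² = 92.43 kg·m².
Added inertia Σmr² = (19.1)(0.343)² + (24.7)(1.65)² + (5.45)(1.48)² = 81.43 kg·m²; I_f = 92.43 + 81.43 = 173.9 kg·m².
ω_f = I_p ω_i / I_f = (92.43)(69.1) / 173.9 = 36.74 rpm.

ω_f ≈ 36.7 rpm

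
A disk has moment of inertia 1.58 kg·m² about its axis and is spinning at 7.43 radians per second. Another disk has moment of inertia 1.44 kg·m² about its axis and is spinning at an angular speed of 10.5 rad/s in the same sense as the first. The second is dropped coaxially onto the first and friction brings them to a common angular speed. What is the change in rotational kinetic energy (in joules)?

No external torque acts about the common axis, so total angular momentum is conserved.
Taking A's sense as positive: L = (1.580)(7.43) + (1.440)(10.5) = 26.86 kg·m²·rad/s.
Combined I = 1.580 + 1.440 = 3.020 kg·m².
ω_f = L / I = 26.86 / 3.020 = 8.894 rad/s.
KE_i = ½ΣIω² = 123.0 J; KE_f = ½(3.020)(8.894)² = 119.4 J.

ΔKE ≈ -3.55 J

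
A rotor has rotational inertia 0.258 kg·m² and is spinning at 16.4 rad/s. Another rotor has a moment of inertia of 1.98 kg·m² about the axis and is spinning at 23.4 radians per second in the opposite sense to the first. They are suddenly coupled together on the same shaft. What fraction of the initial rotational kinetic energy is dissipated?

fraction ≈ 0.313

The coupling torques are internal; angular momentum about the shared axis is conserved.
Taking A's sense as positive: L = (0.2580)(16.4) − (1.980)(23.4) = -42.10 kg·m²·rad/s.
Combined I = 0.2580 + 1.980 = 2.238 kg·m².
ω_f = L / I = -42.10 / 2.238 = -18.81 rad/s.
KE_i = ½ΣIω² = 576.8 J; KE_f = ½(2.238)(18.81)² = 396.0 J.
Fraction dissipated = (KE_i − KE_f)/KE_i = 0.3134.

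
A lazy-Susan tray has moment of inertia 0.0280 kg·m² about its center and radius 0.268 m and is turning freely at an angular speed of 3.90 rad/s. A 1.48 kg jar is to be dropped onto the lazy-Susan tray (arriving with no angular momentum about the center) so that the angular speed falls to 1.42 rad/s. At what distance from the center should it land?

The added mass arrives with no angular momentum about the center, and any external torque about the center is negligible, so the system's angular momentum is conserved.
I_p ω_i = (I_p + m r²) ω_f ⇒ m r² = I_p(ω_i/ω_f − 1) = 0.02800(3.90/1.42 − 1) = 0.04890 kg·m².
r = √(0.04890/1.48) = 0.1818 m.

r ≈ 0.182 m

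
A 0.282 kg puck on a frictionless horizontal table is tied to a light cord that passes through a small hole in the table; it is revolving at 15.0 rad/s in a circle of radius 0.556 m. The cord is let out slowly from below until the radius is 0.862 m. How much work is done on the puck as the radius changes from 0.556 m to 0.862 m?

W ≈ -5.73 J

No torque about the axis ⇒ m r₁² ω₁ = m r₂² ω₂.
ω₂ = ω₁ (r₁/r₂)² = (15.0)(0.556/0.862)² = 6.241 rad/s.
W = ΔKE = ½m(v₂² − v₁²) = -5.727 J.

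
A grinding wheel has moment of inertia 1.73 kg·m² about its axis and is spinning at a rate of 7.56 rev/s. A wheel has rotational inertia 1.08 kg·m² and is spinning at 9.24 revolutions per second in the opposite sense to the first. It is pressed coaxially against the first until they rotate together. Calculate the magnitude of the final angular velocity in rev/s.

No external torque acts about the common axis, so total angular momentum is conserved.
Taking A's sense as positive: L = (1.730)(7.56) − (1.080)(9.24) = 3.100 kg·m²·rev/s.
Combined I = 1.730 + 1.080 = 2.810 kg·m².
ω_f = L / I = 3.100 / 2.810 = 1.103 rev/s.

|ω_f| ≈ 1.10 rev/s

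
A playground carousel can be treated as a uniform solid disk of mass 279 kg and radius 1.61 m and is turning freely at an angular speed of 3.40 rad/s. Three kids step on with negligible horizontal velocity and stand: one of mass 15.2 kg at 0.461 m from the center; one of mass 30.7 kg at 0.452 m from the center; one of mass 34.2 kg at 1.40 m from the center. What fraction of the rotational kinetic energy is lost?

The added mass arrives with no angular momentum about the center, and any external torque about the center is negligible, so the system's angular momentum is conserved.
I_p = ½(279)(1.61)² = 361.6 kg·m².
Added inertia Σmr² = (15.2)(0.461)² + (30.7)(0.452)² + (34.2)(1.40)² = 76.53 kg·m²; I_f = 361.6 + 76.53 = 438.1 kg·m².
ω_f = I_p ω_i / I_f = (361.6)(3.40) / 438.1 = 2.806 rad/s.
KE_i = ½(361.6)(3.400 rad/s)² = 2090 J; KE_f = ½(438.1)(2.806)² = 1725 J.
Fraction lost = 0.1747.

fraction ≈ 0.175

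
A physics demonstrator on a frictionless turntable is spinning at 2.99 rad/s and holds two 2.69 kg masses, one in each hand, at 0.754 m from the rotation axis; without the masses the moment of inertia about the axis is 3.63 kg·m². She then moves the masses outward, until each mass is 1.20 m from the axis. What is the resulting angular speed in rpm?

Angular momentum about the spin axis is conserved since the torque about it is zero.
I₁ = 3.63 + 2(2.69)(0.754)² = 6.689 kg·m²; I₂ = 3.63 + 2(2.69)(1.20)² = 11.38 kg·m².
ω₂ = I₁ω₁ / I₂ = (6.689)(2.99 rad/s) / (11.38) = 1.758 rad/s = 16.79 rpm.

ω₂ ≈ 16.8 rpm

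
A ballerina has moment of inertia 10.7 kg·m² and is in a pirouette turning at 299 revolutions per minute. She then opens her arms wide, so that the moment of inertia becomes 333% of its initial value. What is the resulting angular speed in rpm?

ω₂ ≈ 89.8 rpm

With no external torque about the axis, L is conserved: I₁ω₁ = I₂ω₂.
I₂ = 3.33 × 10.7 = 35.63 kg·m².
ω₂ = I₁ω₁ / I₂ = (10.70)(299 rpm) / (35.63) = 89.79 rpm.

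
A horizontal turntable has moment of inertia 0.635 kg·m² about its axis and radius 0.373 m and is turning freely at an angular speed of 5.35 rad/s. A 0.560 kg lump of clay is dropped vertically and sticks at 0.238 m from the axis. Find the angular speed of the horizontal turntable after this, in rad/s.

ω_f ≈ 5.10 rad/s

The added mass arrives with no angular momentum about the axis, and any external torque about the axis is negligible, so the system's angular momentum is conserved.
Added inertia Σmr² = (0.560)(0.238)² = 0.03172 kg·m²; I_f = 0.6350 + 0.03172 = 0.6667 kg·m².
ω_f = I_p ω_i / I_f = (0.6350)(5.35) / 0.6667 = 5.095 rad/s.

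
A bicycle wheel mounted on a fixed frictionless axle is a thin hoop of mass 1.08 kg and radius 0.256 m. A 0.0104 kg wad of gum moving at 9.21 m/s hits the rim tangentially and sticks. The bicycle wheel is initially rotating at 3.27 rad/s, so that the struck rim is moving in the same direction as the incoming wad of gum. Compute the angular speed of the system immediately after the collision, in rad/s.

The axle reaction passes through the axle and exerts no torque about it; angular momentum about the axle is conserved through the impact.
I_p = (1.08)(0.256)² = 0.07078 kg·m². Taking the sense of the wad of gum's angular momentum as positive, L_{wad} = m v R = (0.0104)(9.21)(0.256) = 0.02452 kg·m²/s.
L_i = +I_p ω_p + m v R = +(0.07078)(3.27) + 0.02452 = 0.2560 kg·m²/s.
After sticking, I_f = I_p + m R² = 0.07078 + (0.0104)(0.256)² = 0.07146 kg·m².
ω_f = L_i / I_f = 0.2560 / 0.07146 = 3.582 rad/s.

|ω_f| ≈ 3.58 rad/s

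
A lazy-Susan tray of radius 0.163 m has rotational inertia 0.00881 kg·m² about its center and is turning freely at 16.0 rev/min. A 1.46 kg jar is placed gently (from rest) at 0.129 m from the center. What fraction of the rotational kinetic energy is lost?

The added mass arrives with no angular momentum about the center, and any external torque about the center is negligible, so the system's angular momentum is conserved.
Added inertia Σmr² = (1.46)(0.129)² = 0.02430 kg·m²; I_f = 0.008810 + 0.02430 = 0.03311 kg·m².
ω_f = I_p ω_i / I_f = (0.008810)(16.0) / 0.03311 = 4.258 rpm.
KE_i = ½(0.008810)(1.676 rad/s)² = 0.01237 J; KE_f = ½(0.03311)(0.4459)² = 0.003291 J.
Fraction lost = 0.7339.

fraction ≈ 0.734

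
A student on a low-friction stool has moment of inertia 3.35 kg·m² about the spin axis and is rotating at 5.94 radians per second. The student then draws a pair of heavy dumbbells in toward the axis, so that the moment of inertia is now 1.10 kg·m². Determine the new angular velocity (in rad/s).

ω₂ ≈ 18.1 rad/s

Angular momentum about the spin axis is conserved since the torque about it is zero.
ω₂ = I₁ω₁ / I₂ = (3.350)(5.94 rad/s) / (1.100) = 18.09 rad/s.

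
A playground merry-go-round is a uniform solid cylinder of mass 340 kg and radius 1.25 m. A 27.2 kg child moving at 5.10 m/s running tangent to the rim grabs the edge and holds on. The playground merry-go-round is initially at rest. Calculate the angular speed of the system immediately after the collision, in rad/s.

About the axle the impulsive forces during the collision are internal, so angular momentum about that axis is conserved.
I_p = ½(340)(1.25)² = 265.6 kg·m². Taking the sense of the child's angular momentum as positive, L_{child} = m v R = (27.2)(5.10)(1.25) = 173.4 kg·m²/s.
L_i = 0 + 173.4 = 173.4 kg·m²/s.
After sticking, I_f = I_p + m R² = 265.6 + (27.2)(1.25)² = 308.1 kg·m².
ω_f = L_i / I_f = 173.4 / 308.1 = 0.5628 rad/s.

|ω_f| ≈ 0.563 rad/s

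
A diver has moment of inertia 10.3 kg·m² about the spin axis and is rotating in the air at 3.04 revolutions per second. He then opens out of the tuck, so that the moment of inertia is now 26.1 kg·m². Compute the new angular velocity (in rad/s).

With no external torque about the axis, L is conserved: I₁ω₁ = I₂ω₂.
ω₂ = I₁ω₁ / I₂ = (10.30)(3.04 rev/s) / (26.10) = 1.200 rev/s = 7.538 rad/s.

ω₂ ≈ 7.54 rad/s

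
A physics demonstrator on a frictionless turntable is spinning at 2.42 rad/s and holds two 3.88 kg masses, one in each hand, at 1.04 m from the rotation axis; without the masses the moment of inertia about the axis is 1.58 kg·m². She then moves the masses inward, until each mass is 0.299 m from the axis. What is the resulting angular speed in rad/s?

ω₂ ≈ 10.6 rad/s

Angular momentum about the spin axis is conserved since the torque about it is zero.
I₁ = 1.58 + 2(3.88)(1.04)² = 9.973 kg·m²; I₂ = 1.58 + 2(3.88)(0.299)² = 2.274 kg·m².
ω₂ = I₁ω₁ / I₂ = (9.973)(2.42 rad/s) / (2.274) = 10.61 rad/s.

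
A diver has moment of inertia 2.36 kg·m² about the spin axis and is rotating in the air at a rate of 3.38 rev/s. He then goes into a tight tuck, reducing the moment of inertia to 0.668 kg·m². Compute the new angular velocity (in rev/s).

With no external torque about the axis, L is conserved: I₁ω₁ = I₂ω₂.
ω₂ = I₁ω₁ / I₂ = (2.360)(3.38 rev/s) / (0.6680) = 11.94 rev/s.

ω₂ ≈ 11.9 rev/s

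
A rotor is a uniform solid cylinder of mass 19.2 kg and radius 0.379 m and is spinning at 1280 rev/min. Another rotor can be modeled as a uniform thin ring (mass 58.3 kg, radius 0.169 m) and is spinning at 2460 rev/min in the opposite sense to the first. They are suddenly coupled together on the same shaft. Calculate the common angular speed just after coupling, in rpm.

No external torque acts about the common axis, so total angular momentum is conserved.
Moments of inertia: I_A = ½(19.2)(0.379)² = 1.379 kg·m²; I_B = (58.3)(0.169)² = 1.665 kg·m².
Taking A's sense as positive: L = (1.379)(1280) − (1.665)(2460) = -2331 kg·m²·rpm.
Combined I = 1.379 + 1.665 = 3.044 kg·m².
ω_f = L / I = -2331 / 3.044 = -765.8 rpm.

|ω_f| ≈ 766 rpm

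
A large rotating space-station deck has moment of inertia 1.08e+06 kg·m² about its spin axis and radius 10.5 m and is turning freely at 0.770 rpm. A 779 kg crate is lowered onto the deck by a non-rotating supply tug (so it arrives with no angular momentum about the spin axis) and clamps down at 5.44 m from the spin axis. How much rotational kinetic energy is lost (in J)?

No external torque acts about the spin axis; L_before = L_after.
Added inertia Σmr² = (779)(5.44)² = 23050 kg·m²; I_f = 1.080e+06 + 23050 = 1.103e+06 kg·m².
ω_f = I_p ω_i / I_f = (1.080e+06)(0.770) / 1.103e+06 = 0.7539 rpm.
KE_i = ½(1.080e+06)(0.08063 rad/s)² = 3511 J; KE_f = ½(1.103e+06)(0.07895)² = 3438 J.

energy lost ≈ 73.4 J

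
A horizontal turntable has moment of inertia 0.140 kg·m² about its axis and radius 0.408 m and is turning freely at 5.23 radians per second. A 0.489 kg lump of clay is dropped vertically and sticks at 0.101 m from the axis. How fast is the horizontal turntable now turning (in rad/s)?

ω_f ≈ 5.05 rad/s

The added mass arrives with no angular momentum about the axis, and any external torque about the axis is negligible, so the system's angular momentum is conserved.
Added inertia Σmr² = (0.489)(0.101)² = 0.004988 kg·m²; I_f = 0.1400 + 0.004988 = 0.1450 kg·m².
ω_f = I_p ω_i / I_f = (0.1400)(5.23) / 0.1450 = 5.050 rad/s.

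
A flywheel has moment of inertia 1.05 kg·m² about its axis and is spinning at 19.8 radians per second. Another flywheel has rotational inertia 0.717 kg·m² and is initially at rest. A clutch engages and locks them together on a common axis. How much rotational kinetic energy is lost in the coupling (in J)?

ΔKE lost ≈ 83.5 J

No external torque acts about the common axis, so total angular momentum is conserved.
Taking A's sense as positive: L = (1.050)(19.8) = 20.79 kg·m²·rad/s.
Combined I = 1.050 + 0.7170 = 1.767 kg·m².
ω_f = L / I = 20.79 / 1.767 = 11.77 rad/s.
KE_i = ½ΣIω² = 205.8 J; KE_f = ½(1.767)(11.77)² = 122.3 J.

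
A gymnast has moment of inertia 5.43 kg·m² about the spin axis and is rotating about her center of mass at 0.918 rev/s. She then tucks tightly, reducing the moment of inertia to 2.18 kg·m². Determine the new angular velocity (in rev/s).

ω₂ ≈ 2.29 rev/s

Angular momentum about the spin axis is conserved since the torque about it is zero.
ω₂ = I₁ω₁ / I₂ = (5.430)(0.918 rev/s) / (2.180) = 2.287 rev/s.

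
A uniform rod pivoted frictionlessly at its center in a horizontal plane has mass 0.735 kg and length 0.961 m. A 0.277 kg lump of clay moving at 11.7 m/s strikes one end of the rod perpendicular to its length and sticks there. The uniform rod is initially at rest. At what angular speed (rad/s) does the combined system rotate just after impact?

About the pivot the impulsive forces during the collision are internal, so angular momentum about that axis is conserved.
I_p = (1/12)(0.735)(0.961)² = 0.05657 kg·m². Taking the sense of the lump of clay's angular momentum as positive, L_{lump} = m v R = (0.277)(11.7)(0.961/2) = 1.557 kg·m²/s.
L_i = 0 + 1.557 = 1.557 kg·m²/s.
After sticking, I_f = I_p + m R² = 0.05657 + (0.277)(0.961/2)² = 0.1205 kg·m².
ω_f = L_i / I_f = 1.557 / 0.1205 = 12.92 rad/s.

|ω_f| ≈ 12.9 rad/s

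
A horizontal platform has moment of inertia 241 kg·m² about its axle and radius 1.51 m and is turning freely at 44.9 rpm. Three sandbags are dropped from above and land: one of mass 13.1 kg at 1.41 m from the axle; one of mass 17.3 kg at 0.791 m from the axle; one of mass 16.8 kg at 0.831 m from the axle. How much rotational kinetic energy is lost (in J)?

No external torque acts about the axle; L_before = L_after.
Added inertia Σmr² = (13.1)(1.41)² + (17.3)(0.791)² + (16.8)(0.831)² = 48.47 kg·m²; I_f = 241.0 + 48.47 = 289.5 kg·m².
ω_f = I_p ω_i / I_f = (241.0)(44.9) / 289.5 = 37.38 rpm.
KE_i = ½(241.0)(4.702 rad/s)² = 2664 J; KE_f = ½(289.5)(3.915)² = 2218 J.

energy lost ≈ 446 J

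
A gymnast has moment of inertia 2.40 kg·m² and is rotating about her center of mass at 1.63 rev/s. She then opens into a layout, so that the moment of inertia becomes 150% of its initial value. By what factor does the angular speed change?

No external torque acts about the spin axis, so angular momentum is conserved.
I₂ = 1.50 × 2.40 = 3.600 kg·m².
ω₂/ω₁ = I₁/I₂ = 2.400 / 3.600 = 0.6667.

ω₂/ω₁ ≈ 0.667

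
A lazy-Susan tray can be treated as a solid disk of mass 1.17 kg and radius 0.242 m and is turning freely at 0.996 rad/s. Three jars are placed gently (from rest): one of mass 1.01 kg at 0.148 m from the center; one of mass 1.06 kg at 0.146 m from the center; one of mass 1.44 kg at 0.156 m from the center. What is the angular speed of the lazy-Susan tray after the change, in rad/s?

The added mass arrives with no angular momentum about the center, and any external torque about the center is negligible, so the system's angular momentum is conserved.
I_p = ½(1.17)(0.242)² = 0.03426 kg·m².
Added inertia Σmr² = (1.01)(0.148)² + (1.06)(0.146)² + (1.44)(0.156)² = 0.07976 kg·m²; I_f = 0.03426 + 0.07976 = 0.1140 kg·m².
ω_f = I_p ω_i / I_f = (0.03426)(0.996) / 0.1140 = 0.2993 rad/s.

ω_f ≈ 0.299 rad/s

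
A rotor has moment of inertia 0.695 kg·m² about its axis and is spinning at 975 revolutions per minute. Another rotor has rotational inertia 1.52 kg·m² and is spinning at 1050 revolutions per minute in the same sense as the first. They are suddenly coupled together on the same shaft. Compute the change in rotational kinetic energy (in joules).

ΔKE ≈ -14.7 J

No external torque acts about the common axis, so total angular momentum is conserved.
Taking A's sense as positive: L = (0.6950)(975) + (1.520)(1050) = 2274 kg·m²·rpm.
Combined I = 0.6950 + 1.520 = 2.215 kg·m².
ω_f = L / I = 2274 / 2.215 = 1026 rpm.
KE_i = ½ΣIω² = 12810 J; KE_f = ½(2.215)(107.5)² = 12800 J.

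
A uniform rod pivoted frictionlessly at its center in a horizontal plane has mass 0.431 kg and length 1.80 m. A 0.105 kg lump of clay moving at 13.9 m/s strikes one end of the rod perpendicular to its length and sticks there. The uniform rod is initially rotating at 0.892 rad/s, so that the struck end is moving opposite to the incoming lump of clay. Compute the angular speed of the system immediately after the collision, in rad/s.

|ω_f| ≈ 6.01 rad/s

The axle reaction passes through the pivot and exerts no torque about it; angular momentum about the pivot is conserved through the impact.
I_p = (1/12)(0.431)(1.80)² = 0.1164 kg·m². Taking the sense of the lump of clay's angular momentum as positive, L_{lump} = m v R = (0.105)(13.9)(1.80/2) = 1.314 kg·m²/s.
L_i = −I_p ω_p + m v R = −(0.1164)(0.892) + 1.314 = 1.210 kg·m²/s.
After sticking, I_f = I_p + m R² = 0.1164 + (0.105)(1.80/2)² = 0.2014 kg·m².
ω_f = L_i / I_f = 1.210 / 0.2014 = 6.006 rad/s.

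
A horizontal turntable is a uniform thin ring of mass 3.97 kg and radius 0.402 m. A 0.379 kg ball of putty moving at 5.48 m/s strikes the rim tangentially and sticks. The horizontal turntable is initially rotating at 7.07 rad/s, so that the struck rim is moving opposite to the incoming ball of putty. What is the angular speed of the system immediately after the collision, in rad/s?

The axle reaction passes through the axle and exerts no torque about it; angular momentum about the axle is conserved through the impact.
I_p = (3.97)(0.402)² = 0.6416 kg·m². Taking the sense of the ball of putty's angular momentum as positive, L_{ball} = m v R = (0.379)(5.48)(0.402) = 0.8349 kg·m²/s.
L_i = −I_p ω_p + m v R = −(0.6416)(7.07) + 0.8349 = -3.701 kg·m²/s.
After sticking, I_f = I_p + m R² = 0.6416 + (0.379)(0.402)² = 0.7028 kg·m².
ω_f = L_i / I_f = -3.701 / 0.7028 = -5.266 rad/s.

|ω_f| ≈ 5.27 rad/s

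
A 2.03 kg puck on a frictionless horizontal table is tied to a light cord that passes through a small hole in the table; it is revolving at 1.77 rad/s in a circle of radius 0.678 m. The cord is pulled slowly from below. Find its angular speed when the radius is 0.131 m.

The constraining force is radial, so m r² ω about the center is conserved.
ω₂ = ω₁ (r₁/r₂)² = (1.77)(0.678/0.131)² = 47.41 rad/s.

ω₂ ≈ 47.4 rad/s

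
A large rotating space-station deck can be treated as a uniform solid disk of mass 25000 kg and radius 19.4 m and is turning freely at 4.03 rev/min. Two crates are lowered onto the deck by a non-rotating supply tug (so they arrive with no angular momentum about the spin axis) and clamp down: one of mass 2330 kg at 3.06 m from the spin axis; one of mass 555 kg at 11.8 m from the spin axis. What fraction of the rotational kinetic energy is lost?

The added mass arrives with no angular momentum about the spin axis, and any external torque about the spin axis is negligible, so the system's angular momentum is conserved.
I_p = ½(25000)(19.4)² = 4.704e+06 kg·m².
Added inertia Σmr² = (2330)(3.06)² + (555)(11.8)² = 99100 kg·m²; I_f = 4.704e+06 + 99100 = 4.804e+06 kg·m².
ω_f = I_p ω_i / I_f = (4.704e+06)(4.03) / 4.804e+06 = 3.947 rpm.
KE_i = ½(4.704e+06)(0.4220 rad/s)² = 4.189e+05 J; KE_f = ½(4.804e+06)(0.4133)² = 4.103e+05 J.
Fraction lost = 0.02063.

fraction ≈ 0.0206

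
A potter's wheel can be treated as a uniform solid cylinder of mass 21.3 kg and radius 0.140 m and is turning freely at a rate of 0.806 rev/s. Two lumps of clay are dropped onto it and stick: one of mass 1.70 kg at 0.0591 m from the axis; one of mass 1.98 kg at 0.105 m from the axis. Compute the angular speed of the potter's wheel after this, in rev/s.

The added mass arrives with no angular momentum about the axis, and any external torque about the axis is negligible, so the system's angular momentum is conserved.
I_p = ½(21.3)(0.140)² = 0.2087 kg·m².
Added inertia Σmr² = (1.70)(0.0591)² + (1.98)(0.105)² = 0.02777 kg·m²; I_f = 0.2087 + 0.02777 = 0.2365 kg·m².
ω_f = I_p ω_i / I_f = (0.2087)(0.806) / 0.2365 = 0.7114 rev/s.

ω_f ≈ 0.711 rev/s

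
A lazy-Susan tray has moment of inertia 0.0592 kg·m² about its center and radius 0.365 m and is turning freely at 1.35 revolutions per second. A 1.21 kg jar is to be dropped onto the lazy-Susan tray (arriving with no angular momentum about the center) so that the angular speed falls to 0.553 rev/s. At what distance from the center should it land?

r ≈ 0.266 m

The added mass arrives with no angular momentum about the center, and any external torque about the center is negligible, so the system's angular momentum is conserved.
I_p ω_i = (I_p + m r²) ω_f ⇒ m r² = I_p(ω_i/ω_f − 1) = 0.05920(1.35/0.553 − 1) = 0.08532 kg·m².
r = √(0.08532/1.21) = 0.2655 m.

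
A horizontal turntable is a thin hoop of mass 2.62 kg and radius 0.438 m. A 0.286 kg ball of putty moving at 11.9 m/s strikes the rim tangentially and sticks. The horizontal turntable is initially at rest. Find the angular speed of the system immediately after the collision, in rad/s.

The axle reaction passes through the axle and exerts no torque about it; angular momentum about the axle is conserved through the impact.
I_p = (2.62)(0.438)² = 0.5026 kg·m². Taking the sense of the ball of putty's angular momentum as positive, L_{ball} = m v R = (0.286)(11.9)(0.438) = 1.491 kg·m²/s.
L_i = 0 + 1.491 = 1.491 kg·m²/s.
After sticking, I_f = I_p + m R² = 0.5026 + (0.286)(0.438)² = 0.5575 kg·m².
ω_f = L_i / I_f = 1.491 / 0.5575 = 2.674 rad/s.

|ω_f| ≈ 2.67 rad/s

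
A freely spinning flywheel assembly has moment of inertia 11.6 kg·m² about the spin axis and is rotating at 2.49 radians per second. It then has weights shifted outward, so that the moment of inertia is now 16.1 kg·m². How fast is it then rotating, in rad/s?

ω₂ ≈ 1.79 rad/s

Angular momentum about the spin axis is conserved since the torque about it is zero.
ω₂ = I₁ω₁ / I₂ = (11.60)(2.49 rad/s) / (16.10) = 1.794 rad/s.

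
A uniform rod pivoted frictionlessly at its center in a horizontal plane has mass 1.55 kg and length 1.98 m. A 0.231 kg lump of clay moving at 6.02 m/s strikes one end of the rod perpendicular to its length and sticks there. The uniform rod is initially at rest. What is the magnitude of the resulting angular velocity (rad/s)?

|ω_f| ≈ 1.88 rad/s

The axle reaction passes through the pivot and exerts no torque about it; angular momentum about the pivot is conserved through the impact.
I_p = (1/12)(1.55)(1.98)² = 0.5064 kg·m². Taking the sense of the lump of clay's angular momentum as positive, L_{lump} = m v R = (0.231)(6.02)(1.98/2) = 1.377 kg·m²/s.
L_i = 0 + 1.377 = 1.377 kg·m²/s.
After sticking, I_f = I_p + m R² = 0.5064 + (0.231)(1.98/2)² = 0.7328 kg·m².
ω_f = L_i / I_f = 1.377 / 0.7328 = 1.879 rad/s.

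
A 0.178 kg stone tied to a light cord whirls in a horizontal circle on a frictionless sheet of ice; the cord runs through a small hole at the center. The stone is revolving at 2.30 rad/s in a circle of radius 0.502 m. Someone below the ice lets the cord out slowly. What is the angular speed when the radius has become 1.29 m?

ω₂ ≈ 0.348 rad/s

The constraining force is radial, so m r² ω about the center is conserved.
ω₂ = ω₁ (r₁/r₂)² = (2.30)(0.502/1.29)² = 0.3483 rad/s.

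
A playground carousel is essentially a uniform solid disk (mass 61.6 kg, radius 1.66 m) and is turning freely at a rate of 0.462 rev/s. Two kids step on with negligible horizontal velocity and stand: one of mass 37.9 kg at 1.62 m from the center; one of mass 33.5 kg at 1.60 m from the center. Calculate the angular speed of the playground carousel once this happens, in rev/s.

No external torque acts about the center; L_before = L_after.
I_p = ½(61.6)(1.66)² = 84.87 kg·m².
Added inertia Σmr² = (37.9)(1.62)² + (33.5)(1.60)² = 185.2 kg·m²; I_f = 84.87 + 185.2 = 270.1 kg·m².
ω_f = I_p ω_i / I_f = (84.87)(0.462) / 270.1 = 0.1452 rev/s.

ω_f ≈ 0.145 rev/s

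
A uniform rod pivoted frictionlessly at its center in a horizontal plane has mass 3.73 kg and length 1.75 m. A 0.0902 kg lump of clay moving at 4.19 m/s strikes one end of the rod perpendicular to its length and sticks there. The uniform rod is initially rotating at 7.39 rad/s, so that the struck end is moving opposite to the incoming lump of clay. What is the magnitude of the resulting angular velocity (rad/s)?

|ω_f| ≈ 6.57 rad/s

The axle reaction passes through the pivot and exerts no torque about it; angular momentum about the pivot is conserved through the impact.
I_p = (1/12)(3.73)(1.75)² = 0.9519 kg·m². Taking the sense of the lump of clay's angular momentum as positive, L_{lump} = m v R = (0.0902)(4.19)(1.75/2) = 0.3307 kg·m²/s.
L_i = −I_p ω_p + m v R = −(0.9519)(7.39) + 0.3307 = -6.704 kg·m²/s.
After sticking, I_f = I_p + m R² = 0.9519 + (0.0902)(1.75/2)² = 1.021 kg·m².
ω_f = L_i / I_f = -6.704 / 1.021 = -6.566 rad/s.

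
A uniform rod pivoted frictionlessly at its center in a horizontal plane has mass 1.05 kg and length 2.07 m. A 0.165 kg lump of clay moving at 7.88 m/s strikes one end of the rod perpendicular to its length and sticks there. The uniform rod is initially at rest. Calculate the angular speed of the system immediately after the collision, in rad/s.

|ω_f| ≈ 2.44 rad/s

The axle reaction passes through the pivot and exerts no torque about it; angular momentum about the pivot is conserved through the impact.
I_p = (1/12)(1.05)(2.07)² = 0.3749 kg·m². Taking the sense of the lump of clay's angular momentum as positive, L_{lump} = m v R = (0.165)(7.88)(2.07/2) = 1.346 kg·m²/s.
L_i = 0 + 1.346 = 1.346 kg·m²/s.
After sticking, I_f = I_p + m R² = 0.3749 + (0.165)(2.07/2)² = 0.5517 kg·m².
ω_f = L_i / I_f = 1.346 / 0.5517 = 2.439 rad/s.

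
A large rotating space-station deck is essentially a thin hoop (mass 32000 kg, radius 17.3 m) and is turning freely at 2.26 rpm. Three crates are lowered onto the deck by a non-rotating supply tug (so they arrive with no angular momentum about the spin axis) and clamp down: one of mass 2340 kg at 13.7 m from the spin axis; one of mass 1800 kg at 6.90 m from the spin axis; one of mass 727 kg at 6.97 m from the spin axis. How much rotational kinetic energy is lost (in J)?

The added mass arrives with no angular momentum about the spin axis, and any external torque about the spin axis is negligible, so the system's angular momentum is conserved.
I_p = (32000)(17.3)² = 9.577e+06 kg·m².
Added inertia Σmr² = (2340)(13.7)² + (1800)(6.90)² + (727)(6.97)² = 5.602e+05 kg·m²; I_f = 9.577e+06 + 5.602e+05 = 1.014e+07 kg·m².
ω_f = I_p ω_i / I_f = (9.577e+06)(2.26) / 1.014e+07 = 2.135 rpm.
KE_i = ½(9.577e+06)(0.2367 rad/s)² = 2.682e+05 J; KE_f = ½(1.014e+07)(0.2236)² = 2.534e+05 J.

energy lost ≈ 14800 J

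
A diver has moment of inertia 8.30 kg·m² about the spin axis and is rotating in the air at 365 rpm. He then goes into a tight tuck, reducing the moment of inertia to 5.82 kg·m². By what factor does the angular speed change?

ω₂/ω₁ ≈ 1.43

With no external torque about the axis, L is conserved: I₁ω₁ = I₂ω₂.
ω₂/ω₁ = I₁/I₂ = 8.300 / 5.820 = 1.426.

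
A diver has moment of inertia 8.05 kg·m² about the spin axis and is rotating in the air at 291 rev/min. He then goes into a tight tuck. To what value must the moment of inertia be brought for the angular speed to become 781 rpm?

Angular momentum about the spin axis is conserved since the torque about it is zero.
I₂ = I₁ω₁ / ω₂ = (8.05)(291) / (781) = 2.999 kg·m².

I₂ ≈ 3.00 kg·m²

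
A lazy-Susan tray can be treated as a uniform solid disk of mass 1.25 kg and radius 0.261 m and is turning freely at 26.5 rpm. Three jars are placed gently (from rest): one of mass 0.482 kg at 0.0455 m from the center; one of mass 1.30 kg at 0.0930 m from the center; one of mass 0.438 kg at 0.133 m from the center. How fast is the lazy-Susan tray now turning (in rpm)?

ω_f ≈ 18.0 rpm

The added mass arrives with no angular momentum about the center, and any external torque about the center is negligible, so the system's angular momentum is conserved.
I_p = ½(1.25)(0.261)² = 0.04258 kg·m².
Added inertia Σmr² = (0.482)(0.0455)² + (1.30)(0.0930)² + (0.438)(0.133)² = 0.01999 kg·m²; I_f = 0.04258 + 0.01999 = 0.06256 kg·m².
ω_f = I_p ω_i / I_f = (0.04258)(26.5) / 0.06256 = 18.03 rpm.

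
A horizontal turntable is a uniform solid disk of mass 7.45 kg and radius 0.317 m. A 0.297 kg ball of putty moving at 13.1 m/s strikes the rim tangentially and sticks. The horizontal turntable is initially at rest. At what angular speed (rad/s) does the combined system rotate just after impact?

The axle reaction passes through the axle and exerts no torque about it; angular momentum about the axle is conserved through the impact.
I_p = ½(7.45)(0.317)² = 0.3743 kg·m². Taking the sense of the ball of putty's angular momentum as positive, L_{ball} = m v R = (0.297)(13.1)(0.317) = 1.233 kg·m²/s.
L_i = 0 + 1.233 = 1.233 kg·m²/s.
After sticking, I_f = I_p + m R² = 0.3743 + (0.297)(0.317)² = 0.4042 kg·m².
ω_f = L_i / I_f = 1.233 / 0.4042 = 3.052 rad/s.

|ω_f| ≈ 3.05 rad/s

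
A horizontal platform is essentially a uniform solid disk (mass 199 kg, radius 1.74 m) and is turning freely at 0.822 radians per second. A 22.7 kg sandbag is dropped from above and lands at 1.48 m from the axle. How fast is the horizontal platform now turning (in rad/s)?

The added mass arrives with no angular momentum about the axle, and any external torque about the axle is negligible, so the system's angular momentum is conserved.
I_p = ½(199)(1.74)² = 301.2 kg·m².
Added inertia Σmr² = (22.7)(1.48)² = 49.72 kg·m²; I_f = 301.2 + 49.72 = 351.0 kg·m².
ω_f = I_p ω_i / I_f = (301.2)(0.822) / 351.0 = 0.7055 rad/s.

ω_f ≈ 0.706 rad/s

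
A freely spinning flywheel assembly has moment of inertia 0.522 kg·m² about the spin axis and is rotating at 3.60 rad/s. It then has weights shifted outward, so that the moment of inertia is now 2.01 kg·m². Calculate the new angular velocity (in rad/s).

Angular momentum about the spin axis is conserved since the torque about it is zero.
ω₂ = I₁ω₁ / I₂ = (0.5220)(3.60 rad/s) / (2.010) = 0.9349 rad/s.

ω₂ ≈ 0.935 rad/s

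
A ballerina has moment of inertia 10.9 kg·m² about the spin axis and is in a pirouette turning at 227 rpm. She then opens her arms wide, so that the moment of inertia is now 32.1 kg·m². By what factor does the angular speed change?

With no external torque about the axis, L is conserved: I₁ω₁ = I₂ω₂.
ω₂/ω₁ = I₁/I₂ = 10.90 / 32.10 = 0.3396.

ω₂/ω₁ ≈ 0.340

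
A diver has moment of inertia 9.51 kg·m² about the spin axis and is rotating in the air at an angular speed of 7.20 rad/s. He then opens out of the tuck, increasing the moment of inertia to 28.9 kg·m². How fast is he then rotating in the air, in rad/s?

ω₂ ≈ 2.37 rad/s

No external torque acts about the spin axis, so angular momentum is conserved.
ω₂ = I₁ω₁ / I₂ = (9.510)(7.20 rad/s) / (28.90) = 2.369 rad/s.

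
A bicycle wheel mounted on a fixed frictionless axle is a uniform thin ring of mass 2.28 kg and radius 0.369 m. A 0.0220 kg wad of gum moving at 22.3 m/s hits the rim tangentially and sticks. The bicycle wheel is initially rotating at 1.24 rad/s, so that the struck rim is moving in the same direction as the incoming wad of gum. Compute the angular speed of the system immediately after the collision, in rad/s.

|ω_f| ≈ 1.81 rad/s

About the axle the impulsive forces during the collision are internal, so angular momentum about that axis is conserved.
I_p = (2.28)(0.369)² = 0.3104 kg·m². Taking the sense of the wad of gum's angular momentum as positive, L_{wad} = m v R = (0.0220)(22.3)(0.369) = 0.1810 kg·m²/s.
L_i = +I_p ω_p + m v R = +(0.3104)(1.24) + 0.1810 = 0.5660 kg·m²/s.
After sticking, I_f = I_p + m R² = 0.3104 + (0.0220)(0.369)² = 0.3134 kg·m².
ω_f = L_i / I_f = 0.5660 / 0.3134 = 1.806 rad/s.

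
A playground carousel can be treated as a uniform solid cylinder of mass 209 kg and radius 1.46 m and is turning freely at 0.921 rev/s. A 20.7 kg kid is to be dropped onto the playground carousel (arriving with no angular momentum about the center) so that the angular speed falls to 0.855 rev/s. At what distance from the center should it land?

No external torque acts about the center; L_before = L_after.
I_p = ½(209)(1.46)² = 222.8 kg·m².
I_p ω_i = (I_p + m r²) ω_f ⇒ m r² = I_p(ω_i/ω_f − 1) = 222.8(0.921/0.855 − 1) = 17.19 kg·m².
r = √(17.19/20.7) = 0.9114 m.

r ≈ 0.911 m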